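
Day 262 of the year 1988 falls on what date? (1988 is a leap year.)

January has 31 days (262 − 31 = 231 remain).
February has 29 days (231 − 29 = 202 remain).
March has 31 days (202 − 31 = 171 remain).
April has 30 days (171 − 30 = 141 remain).
May has 31 days (141 − 31 = 110 remain).
June has 30 days (110 − 30 = 80 remain).
July has 31 days (80 − 31 = 49 remain).
August has 31 days (49 − 31 = 18 remain).
18 into September → September 18.

September 18, 1988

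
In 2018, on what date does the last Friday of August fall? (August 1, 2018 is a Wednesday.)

August 31, 2018

August 2018 begins on a Wednesday, so the first Friday is August 3 (2 days later).
August 2018 has 31 days. Adding weeks: 3, 10, 17, 24, 31 — the last one ≤ 31 is the 31st.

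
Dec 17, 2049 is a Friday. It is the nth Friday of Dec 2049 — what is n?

3rd

Day 17 falls in week ⌈17/7⌉ of the month.
Days 1–7 hold the 1st Friday, 8–14 the 2nd, 15–21 the 3rd, 22–28 the 4th, 29–31 the 5th.
17 is in the range for the 3rd.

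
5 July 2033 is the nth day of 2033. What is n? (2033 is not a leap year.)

Days in months before July: 31 + 28 + 31 + 30 + 31 + 30 = 181.
Plus 5 days into July → day 186.

186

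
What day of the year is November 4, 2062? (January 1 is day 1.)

Days in months before November: 31 + 28 + 31 + 30 + 31 + 30 + 31 + 31 + 30 + 31 = 304.
Plus 4 days into November → day 308.

308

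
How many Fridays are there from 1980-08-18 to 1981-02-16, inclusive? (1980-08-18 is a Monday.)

26

1980-08-18 is a Monday; the first Friday on or after it is 1980-08-22 (4 days later).
From 1980-08-22 to 1981-02-16: 9 + 30 + 31 + 30 + 31 + 31 + 16 = 178 days (rest of August, September, October, November, December, January, February).
178 ÷ 7 = 25 full weeks with remainder 3, so 25 more Fridays after the first → 26.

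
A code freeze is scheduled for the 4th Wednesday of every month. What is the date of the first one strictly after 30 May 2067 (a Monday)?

22 June 2067

May 2067 starts on a Sunday; its first Wednesday is the 4th, so the 4th Wednesday is the 25th — 25 May 2067.
That is not after 30 May 2067, so look at June 2067.
June 2067 starts on a Wednesday; its first Wednesday is the 1st, so the 4th Wednesday is the 22nd — 22 June 2067.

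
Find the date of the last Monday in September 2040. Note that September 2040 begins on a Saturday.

September 24, 2040

September 2040 begins on a Saturday, so the first Monday is September 3 (2 days later).
September 2040 has 30 days. Adding weeks: 3, 10, 17, 24 — the last one ≤ 30 is the 24th.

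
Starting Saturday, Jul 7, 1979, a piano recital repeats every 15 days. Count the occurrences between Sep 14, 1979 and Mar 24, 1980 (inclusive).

13

Occurrences land 15·i days after Jul 7, 1979 for i = 0, 1, 2, …
Sep 14, 1979 is 69 days after the start; 69 ÷ 15 = 4 remainder 9; since the remainder is 9, round up to i = 5. First occurrence in the window: #6 on Sep 20, 1979 (5×15 = 75 days in).
Mar 24, 1980 is 261 days after the start; 261 ÷ 15 = 17 remainder 6. Last occurrence in the window: #18 on Mar 18, 1980.
Occurrences #6 through #18: 13 in total.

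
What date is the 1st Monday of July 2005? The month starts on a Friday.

2005-07-04

July 2005 begins on a Friday, so the first Monday is July 4 (3 days later).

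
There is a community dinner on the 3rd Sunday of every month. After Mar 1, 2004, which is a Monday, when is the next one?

Mar 2004 starts on a Monday; its first Sunday is the 7th, so the 3rd Sunday is the 21st — Mar 21, 2004.
Mar 21, 2004 is after Mar 1, 2004, so that is the next one.

Mar 21, 2004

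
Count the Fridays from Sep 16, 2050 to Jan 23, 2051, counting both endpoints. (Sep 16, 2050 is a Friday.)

19

Sep 16, 2050 is a Friday; the first Friday on or after it is Sep 16, 2050.
From Sep 16, 2050 to Jan 23, 2051: 14 + 31 + 30 + 31 + 23 = 129 days (rest of Sep, Oct, Nov, Dec, Jan).
129 ÷ 7 = 18 full weeks with remainder 3, so 18 more Fridays after the first → 19.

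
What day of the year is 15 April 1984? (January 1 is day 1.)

Days in months before April: 31 + 29 + 31 = 91.
Plus 15 days into April → day 106.

106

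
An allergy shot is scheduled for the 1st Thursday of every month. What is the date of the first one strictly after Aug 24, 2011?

Aug 2011 starts on a Monday, so its 1st Thursday is Aug 4, 2011 (3 days in).
That is not after Aug 24, 2011, so look at Sep 2011.
Sep 2011 starts on a Thursday, so its 1st Thursday is Sep 1, 2011.

Sep 1, 2011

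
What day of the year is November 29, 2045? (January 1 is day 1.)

Days in months before November: 31 + 28 + 31 + 30 + 31 + 30 + 31 + 31 + 30 + 31 = 304.
Plus 29 days into November → day 333.

333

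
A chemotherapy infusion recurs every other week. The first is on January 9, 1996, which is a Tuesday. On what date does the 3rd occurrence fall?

February 6, 1996

The 3rd occurrence is 2 intervals after the first: 2 × 14 = 28 days after January 9, 1996.
January has 31 days — 22 days to the end of January leaves 6.
6 days into February → February 6, 1996.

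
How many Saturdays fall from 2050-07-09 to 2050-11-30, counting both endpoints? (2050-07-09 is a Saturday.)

2050-07-09 is a Saturday; the first Saturday on or after it is 2050-07-09.
From 2050-07-09 to 2050-11-30: 22 + 31 + 30 + 31 + 30 = 144 days (rest of July, August, September, October, November).
144 ÷ 7 = 20 full weeks with remainder 4, so 20 more Saturdays after the first → 21.

21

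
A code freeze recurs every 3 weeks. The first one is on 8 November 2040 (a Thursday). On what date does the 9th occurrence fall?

25 April 2041

The 9th occurrence is 8 intervals after the first: 8 × 21 = 168 days after 8 November 2040.
November has 30 days — 22 days to the end of November leaves 146.
December has 31 days (115 left).
January has 31 days (84 left).
February has 28 days (56 left).
March has 31 days (25 left).
25 days into April → 25 April 2041.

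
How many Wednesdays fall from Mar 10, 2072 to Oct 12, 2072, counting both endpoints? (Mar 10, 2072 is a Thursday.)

31

Mar 10, 2072 is a Thursday; the first Wednesday on or after it is Mar 16, 2072 (6 days later).
From Mar 16, 2072 to Oct 12, 2072: 15 + 30 + 31 + 30 + 31 + 31 + 30 + 12 = 210 days (rest of Mar, Apr, May, Jun, Jul, Aug, Sep, Oct).
210 ÷ 7 = 30 full weeks with remainder 0, so 30 more Wednesdays after the first → 31.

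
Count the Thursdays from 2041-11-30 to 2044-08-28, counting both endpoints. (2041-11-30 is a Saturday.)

2041-11-30 is a Saturday; the first Thursday on or after it is 2041-12-05 (5 days later).
From 2041-12-05 to 2044-08-28: 26 + 365 + 365 + 241 = 997 days (rest of 2041, 2042, 2043, to 2044-08-28 in 2044).
997 ÷ 7 = 142 full weeks with remainder 3, so 142 more Thursdays after the first → 143.

143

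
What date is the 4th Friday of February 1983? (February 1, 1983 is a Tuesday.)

February 1983 begins on a Tuesday, so the first Friday is February 4 (3 days later).
The 4th Friday is 3 weeks later: 4 + 21 = 25.

February 25, 1983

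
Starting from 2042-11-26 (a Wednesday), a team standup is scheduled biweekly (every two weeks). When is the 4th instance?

2043-01-07

The 4th occurrence is 3 intervals after the first: 3 × 14 = 42 days after 2042-11-26.
November has 30 days — 4 days to the end of November leaves 38.
December has 31 days (7 left).
7 days into January → 2043-01-07.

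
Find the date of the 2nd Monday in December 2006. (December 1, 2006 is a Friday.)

December 2006 begins on a Friday, so the first Monday is December 4 (3 days later).
The 2nd Monday is 1 weeks later: 4 + 7 = 11.

2006-12-11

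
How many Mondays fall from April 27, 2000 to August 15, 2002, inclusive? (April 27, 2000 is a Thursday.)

April 27, 2000 is a Thursday; the first Monday on or after it is May 1, 2000 (4 days later).
From May 1, 2000 to August 15, 2002: 244 + 365 + 227 = 836 days (rest of 2000, 2001, to August 15, 2002 in 2002).
836 ÷ 7 = 119 full weeks with remainder 3, so 119 more Mondays after the first → 120.

120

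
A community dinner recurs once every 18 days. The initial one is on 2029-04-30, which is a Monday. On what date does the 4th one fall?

The 4th occurrence is 3 intervals after the first: 3 × 18 = 54 days after 2029-04-30.
April has 30 days — 0 days to the end of April leaves 54.
May has 31 days (23 left).
23 days into June → 2029-06-23.

2029-06-23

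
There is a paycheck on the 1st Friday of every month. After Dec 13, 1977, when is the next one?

Jan 6, 1978

Dec 1977 starts on a Thursday, so its 1st Friday is Dec 2, 1977 (1 day in).
That is not after Dec 13, 1977, so look at Jan 1978.
Jan 1978 starts on a Sunday, so its 1st Friday is Jan 6, 1978 (5 days in).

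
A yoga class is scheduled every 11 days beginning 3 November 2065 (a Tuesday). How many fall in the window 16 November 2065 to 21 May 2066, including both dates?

Occurrences land 11·i days after 3 November 2065 for i = 0, 1, 2, …
16 November 2065 is 13 days after the start; 13 ÷ 11 = 1 remainder 2; since the remainder is 2, round up to i = 2. First occurrence in the window: #3 on 25 November 2065 (2×11 = 22 days in).
21 May 2066 is 199 days after the start; 199 ÷ 11 = 18 remainder 1. Last occurrence in the window: #19 on 20 May 2066.
Occurrences #3 through #19: 17 in total.

17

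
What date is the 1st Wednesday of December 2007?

December 2007 begins on a Saturday, so the first Wednesday is December 5 (4 days later).

5 December 2007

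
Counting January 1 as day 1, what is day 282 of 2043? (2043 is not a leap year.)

January has 31 days (282 − 31 = 251 remain).
February has 28 days (251 − 28 = 223 remain).
March has 31 days (223 − 31 = 192 remain).
April has 30 days (192 − 30 = 162 remain).
May has 31 days (162 − 31 = 131 remain).
June has 30 days (131 − 30 = 101 remain).
July has 31 days (101 − 31 = 70 remain).
August has 31 days (70 − 31 = 39 remain).
September has 30 days (39 − 30 = 9 remain).
9 into October → October 9.

October 9, 2043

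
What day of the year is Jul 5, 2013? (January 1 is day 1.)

Days in months before Jul: 31 + 28 + 31 + 30 + 31 + 30 = 181.
Plus 5 days into Jul → day 186.

186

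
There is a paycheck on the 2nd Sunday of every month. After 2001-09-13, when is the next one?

2001-10-14

September 2001 starts on a Saturday; its first Sunday is the 2nd, so the 2nd Sunday is the 9th — 2001-09-09.
That is not after 2001-09-13, so look at October 2001.
October 2001 starts on a Monday; its first Sunday is the 7th, so the 2nd Sunday is the 14th — 2001-10-14.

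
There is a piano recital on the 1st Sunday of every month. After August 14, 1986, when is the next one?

August 1986 starts on a Friday, so its 1st Sunday is August 3, 1986 (2 days in).
That is not after August 14, 1986, so look at September 1986.
September 1986 starts on a Monday, so its 1st Sunday is September 7, 1986 (6 days in).

September 7, 1986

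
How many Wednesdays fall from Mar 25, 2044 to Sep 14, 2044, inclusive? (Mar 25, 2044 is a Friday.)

Mar 25, 2044 is a Friday; the first Wednesday on or after it is Mar 30, 2044 (5 days later).
From Mar 30, 2044 to Sep 14, 2044: 1 + 30 + 31 + 30 + 31 + 31 + 14 = 168 days (rest of Mar, Apr, May, Jun, Jul, Aug, Sep).
168 ÷ 7 = 24 full weeks with remainder 0, so 24 more Wednesdays after the first → 25.

25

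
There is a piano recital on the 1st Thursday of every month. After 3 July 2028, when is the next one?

6 July 2028

July 2028 starts on a Saturday, so its 1st Thursday is 6 July 2028 (5 days in).
6 July 2028 is after 3 July 2028, so that is the next one.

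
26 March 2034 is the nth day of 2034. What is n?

85

Days in months before March: 31 + 28 = 59.
Plus 26 days into March → day 85.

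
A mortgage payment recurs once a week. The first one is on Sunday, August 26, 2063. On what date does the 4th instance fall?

September 16, 2063

The 4th occurrence is 3 intervals after the first: 3 × 7 = 21 days after August 26, 2063.
August has 31 days — 5 days to the end of August leaves 16.
16 days into September → September 16, 2063.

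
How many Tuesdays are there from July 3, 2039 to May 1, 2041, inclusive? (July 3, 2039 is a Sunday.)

96

July 3, 2039 is a Sunday; the first Tuesday on or after it is July 5, 2039 (2 days later).
From July 5, 2039 to May 1, 2041: 179 + 366 + 121 = 666 days (rest of 2039, 2040, to May 1, 2041 in 2041).
666 ÷ 7 = 95 full weeks with remainder 1, so 95 more Tuesdays after the first → 96.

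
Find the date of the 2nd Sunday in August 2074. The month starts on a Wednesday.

August 2074 begins on a Wednesday, so the first Sunday is August 5 (4 days later).
The 2nd Sunday is 1 weeks later: 5 + 7 = 12.

August 12, 2074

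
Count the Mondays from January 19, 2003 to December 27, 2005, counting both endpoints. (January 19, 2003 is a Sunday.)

154

January 19, 2003 is a Sunday; the first Monday on or after it is January 20, 2003 (1 day later).
From January 20, 2003 to December 27, 2005: 345 + 366 + 361 = 1072 days (rest of 2003, 2004, to December 27, 2005 in 2005).
1072 ÷ 7 = 153 full weeks with remainder 1, so 153 more Mondays after the first → 154.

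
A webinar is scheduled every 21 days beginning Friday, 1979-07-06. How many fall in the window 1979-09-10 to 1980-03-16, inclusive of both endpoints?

9

Occurrences land 21·i days after 1979-07-06 for i = 0, 1, 2, …
1979-09-10 is 66 days after the start; 66 ÷ 21 = 3 remainder 3; since the remainder is 3, round up to i = 4. First occurrence in the window: #5 on 1979-09-28 (4×21 = 84 days in).
1980-03-16 is 254 days after the start; 254 ÷ 21 = 12 remainder 2. Last occurrence in the window: #13 on 1980-03-14.
Occurrences #5 through #13: 9 in total.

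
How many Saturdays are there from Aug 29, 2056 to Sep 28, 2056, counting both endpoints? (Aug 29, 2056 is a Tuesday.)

4

Aug 29, 2056 is a Tuesday; the first Saturday on or after it is Sep 2, 2056 (4 days later).
From Sep 2, 2056 to Sep 28, 2056 is 28 − 2 = 26 days.
26 ÷ 7 = 3 full weeks with remainder 5, so 3 more Saturdays after the first → 4.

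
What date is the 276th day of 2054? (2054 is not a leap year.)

3 October 2054

January has 31 days (276 − 31 = 245 remain).
February has 28 days (245 − 28 = 217 remain).
March has 31 days (217 − 31 = 186 remain).
April has 30 days (186 − 30 = 156 remain).
May has 31 days (156 − 31 = 125 remain).
June has 30 days (125 − 30 = 95 remain).
July has 31 days (95 − 31 = 64 remain).
August has 31 days (64 − 31 = 33 remain).
September has 30 days (33 − 30 = 3 remain).
3 into October → October 3.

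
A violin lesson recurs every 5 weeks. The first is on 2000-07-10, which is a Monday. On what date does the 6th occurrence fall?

2001-01-01

The 6th occurrence is 5 intervals after the first: 5 × 35 = 175 days after 2000-07-10.
July has 31 days — 21 days to the end of July leaves 154.
August has 31 days (123 left).
September has 30 days (93 left).
October has 31 days (62 left).
November has 30 days (32 left).
December has 31 days (1 left).
1 day into January → 2001-01-01.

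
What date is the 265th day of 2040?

January has 31 days (265 − 31 = 234 remain).
February has 29 days (234 − 29 = 205 remain).
March has 31 days (205 − 31 = 174 remain).
April has 30 days (174 − 30 = 144 remain).
May has 31 days (144 − 31 = 113 remain).
June has 30 days (113 − 30 = 83 remain).
July has 31 days (83 − 31 = 52 remain).
August has 31 days (52 − 31 = 21 remain).
21 into September → September 21.

21 September 2040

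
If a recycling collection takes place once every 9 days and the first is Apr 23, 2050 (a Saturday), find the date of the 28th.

Dec 22, 2050

The 28th occurrence is 27 intervals after the first: 27 × 9 = 243 days after Apr 23, 2050.
Apr has 30 days — 7 days to the end of Apr leaves 236.
May has 31 days (205 left).
Jun has 30 days (175 left).
Jul has 31 days (144 left).
Aug has 31 days (113 left).
Sep has 30 days (83 left).
Oct has 31 days (52 left).
Nov has 30 days (22 left).
22 days into Dec → Dec 22, 2050.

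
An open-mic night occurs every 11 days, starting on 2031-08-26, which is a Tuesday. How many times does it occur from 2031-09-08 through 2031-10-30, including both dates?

4

Occurrences land 11·i days after 2031-08-26 for i = 0, 1, 2, …
2031-09-08 is 13 days after the start; 13 ÷ 11 = 1 remainder 2; since the remainder is 2, round up to i = 2. First occurrence in the window: #3 on 2031-09-17 (2×11 = 22 days in).
2031-10-30 is 65 days after the start; 65 ÷ 11 = 5 remainder 10. Last occurrence in the window: #6 on 2031-10-20.
Occurrences #3 through #6: 4 in total.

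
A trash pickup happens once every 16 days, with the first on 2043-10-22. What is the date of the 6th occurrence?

2044-01-10

The 6th occurrence is 5 intervals after the first: 5 × 16 = 80 days after 2043-10-22.
October has 31 days — 9 days to the end of October leaves 71.
November has 30 days (41 left).
December has 31 days (10 left).
10 days into January → 2044-01-10.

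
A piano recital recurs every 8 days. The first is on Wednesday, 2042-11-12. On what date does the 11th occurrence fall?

2043-01-31

The 11th occurrence is 10 intervals after the first: 10 × 8 = 80 days after 2042-11-12.
November has 30 days — 18 days to the end of November leaves 62.
December has 31 days (31 left).
31 days into January → 2043-01-31.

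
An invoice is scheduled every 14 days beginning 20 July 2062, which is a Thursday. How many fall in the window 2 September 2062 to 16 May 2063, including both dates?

Occurrences land 14·i days after 20 July 2062 for i = 0, 1, 2, …
2 September 2062 is 44 days after the start; 44 ÷ 14 = 3 remainder 2; since the remainder is 2, round up to i = 4. First occurrence in the window: #5 on 14 September 2062 (4×14 = 56 days in).
16 May 2063 is 300 days after the start; 300 ÷ 14 = 21 remainder 6. Last occurrence in the window: #22 on 10 May 2063.
Occurrences #5 through #22: 18 in total.

18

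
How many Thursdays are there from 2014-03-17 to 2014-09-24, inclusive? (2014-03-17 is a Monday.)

27

2014-03-17 is a Monday; the first Thursday on or after it is 2014-03-20 (3 days later).
From 2014-03-20 to 2014-09-24: 11 + 30 + 31 + 30 + 31 + 31 + 24 = 188 days (rest of March, April, May, June, July, August, September).
188 ÷ 7 = 26 full weeks with remainder 6, so 26 more Thursdays after the first → 27.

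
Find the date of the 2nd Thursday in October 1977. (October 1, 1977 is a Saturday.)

October 1977 begins on a Saturday, so the first Thursday is October 6 (5 days later).
The 2nd Thursday is 1 weeks later: 6 + 7 = 13.

13 October 1977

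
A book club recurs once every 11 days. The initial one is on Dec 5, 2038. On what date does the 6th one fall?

The 6th occurrence is 5 intervals after the first: 5 × 11 = 55 days after Dec 5, 2038.
Dec has 31 days — 26 days to the end of Dec leaves 29.
29 days into Jan → Jan 29, 2039.

Jan 29, 2039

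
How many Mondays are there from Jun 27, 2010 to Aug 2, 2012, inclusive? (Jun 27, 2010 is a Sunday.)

Jun 27, 2010 is a Sunday; the first Monday on or after it is Jun 28, 2010 (1 day later).
From Jun 28, 2010 to Aug 2, 2012: 186 + 365 + 215 = 766 days (rest of 2010, 2011, to Aug 2, 2012 in 2012).
766 ÷ 7 = 109 full weeks with remainder 3, so 109 more Mondays after the first → 110.

110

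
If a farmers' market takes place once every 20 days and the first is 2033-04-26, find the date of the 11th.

The 11th occurrence is 10 intervals after the first: 10 × 20 = 200 days after 2033-04-26.
April has 30 days — 4 days to the end of April leaves 196.
May has 31 days (165 left).
June has 30 days (135 left).
July has 31 days (104 left).
August has 31 days (73 left).
September has 30 days (43 left).
October has 31 days (12 left).
12 days into November → 2033-11-12.

2033-11-12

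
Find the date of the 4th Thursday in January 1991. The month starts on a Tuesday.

January 1991 begins on a Tuesday, so the first Thursday is January 3 (2 days later).
The 4th Thursday is 3 weeks later: 3 + 21 = 24.

1991-01-24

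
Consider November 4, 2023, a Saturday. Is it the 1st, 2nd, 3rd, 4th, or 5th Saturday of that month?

Day 4 falls in week ⌈4/7⌉ of the month.
Days 1–7 hold the 1st Saturday, 8–14 the 2nd, 15–21 the 3rd, 22–28 the 4th, 29–31 the 5th.
4 is in the range for the 1st.

1st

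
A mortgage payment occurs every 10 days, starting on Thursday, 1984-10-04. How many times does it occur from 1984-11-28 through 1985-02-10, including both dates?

Occurrences land 10·i days after 1984-10-04 for i = 0, 1, 2, …
1984-11-28 is 55 days after the start; 55 ÷ 10 = 5 remainder 5; since the remainder is 5, round up to i = 6. First occurrence in the window: #7 on 1984-12-03 (6×10 = 60 days in).
1985-02-10 is 129 days after the start; 129 ÷ 10 = 12 remainder 9. Last occurrence in the window: #13 on 1985-02-01.
Occurrences #7 through #13: 7 in total.

7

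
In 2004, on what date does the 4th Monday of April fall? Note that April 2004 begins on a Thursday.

April 2004 begins on a Thursday, so the first Monday is April 5 (4 days later).
The 4th Monday is 3 weeks later: 5 + 21 = 26.

April 26, 2004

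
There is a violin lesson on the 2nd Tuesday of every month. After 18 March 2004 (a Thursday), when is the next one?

March 2004 starts on a Monday; its first Tuesday is the 2nd, so the 2nd Tuesday is the 9th — 9 March 2004.
That is not after 18 March 2004, so look at April 2004.
April 2004 starts on a Thursday; its first Tuesday is the 6th, so the 2nd Tuesday is the 13th — 13 April 2004.

13 April 2004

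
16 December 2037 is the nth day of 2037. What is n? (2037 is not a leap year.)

350

Days in months before December: 31 + 28 + 31 + 30 + 31 + 30 + 31 + 31 + 30 + 31 + 30 = 334.
Plus 16 days into December → day 350.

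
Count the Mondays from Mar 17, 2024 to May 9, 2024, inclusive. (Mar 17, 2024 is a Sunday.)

8

Mar 17, 2024 is a Sunday; the first Monday on or after it is Mar 18, 2024 (1 day later).
From Mar 18, 2024 to May 9, 2024: 13 + 30 + 9 = 52 days (rest of Mar, Apr, May).
52 ÷ 7 = 7 full weeks with remainder 3, so 7 more Mondays after the first → 8.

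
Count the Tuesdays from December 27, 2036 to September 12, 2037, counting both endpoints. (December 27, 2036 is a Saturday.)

December 27, 2036 is a Saturday; the first Tuesday on or after it is December 30, 2036 (3 days later).
From December 30, 2036 to September 12, 2037: 1 + 31 + 28 + 31 + 30 + 31 + 30 + 31 + 31 + 12 = 256 days (rest of December, January, February, March, April, May, June, July, August, September).
256 ÷ 7 = 36 full weeks with remainder 4, so 36 more Tuesdays after the first → 37.

37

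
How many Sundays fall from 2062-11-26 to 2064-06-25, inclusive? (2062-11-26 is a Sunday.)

2062-11-26 is a Sunday; the first Sunday on or after it is 2062-11-26.
From 2062-11-26 to 2064-06-25: 35 + 365 + 177 = 577 days (rest of 2062, 2063, to 2064-06-25 in 2064).
577 ÷ 7 = 82 full weeks with remainder 3, so 82 more Sundays after the first → 83.

83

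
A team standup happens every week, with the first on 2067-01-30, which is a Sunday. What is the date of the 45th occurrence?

The 45th occurrence is 44 intervals after the first: 44 × 7 = 308 days after 2067-01-30.
January has 31 days — 1 day to the end of January leaves 307.
February has 28 days (279 left).
March has 31 days (248 left).
April has 30 days (218 left).
May has 31 days (187 left).
June has 30 days (157 left).
July has 31 days (126 left).
August has 31 days (95 left).
September has 30 days (65 left).
October has 31 days (34 left).
November has 30 days (4 left).
4 days into December → 2067-12-04.

2067-12-04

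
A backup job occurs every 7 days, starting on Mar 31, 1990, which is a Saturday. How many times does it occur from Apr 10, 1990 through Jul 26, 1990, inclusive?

15

Occurrences land 7·i days after Mar 31, 1990 for i = 0, 1, 2, …
Apr 10, 1990 is 10 days after the start; 10 ÷ 7 = 1 remainder 3; since the remainder is 3, round up to i = 2. First occurrence in the window: #3 on Apr 14, 1990 (2×7 = 14 days in).
Jul 26, 1990 is 117 days after the start; 117 ÷ 7 = 16 remainder 5. Last occurrence in the window: #17 on Jul 21, 1990.
Occurrences #3 through #17: 15 in total.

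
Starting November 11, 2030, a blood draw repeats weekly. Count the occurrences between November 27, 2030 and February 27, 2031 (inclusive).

13

Occurrences land 7·i days after November 11, 2030 for i = 0, 1, 2, …
November 27, 2030 is 16 days after the start; 16 ÷ 7 = 2 remainder 2; since the remainder is 2, round up to i = 3. First occurrence in the window: #4 on December 2, 2030 (3×7 = 21 days in).
February 27, 2031 is 108 days after the start; 108 ÷ 7 = 15 remainder 3. Last occurrence in the window: #16 on February 24, 2031.
Occurrences #4 through #16: 13 in total.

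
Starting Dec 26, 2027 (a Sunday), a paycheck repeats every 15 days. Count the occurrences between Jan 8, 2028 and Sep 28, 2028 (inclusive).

18

Occurrences land 15·i days after Dec 26, 2027 for i = 0, 1, 2, …
Jan 8, 2028 is 13 days after the start; 13 ÷ 15 = 0 remainder 13; since the remainder is 13, round up to i = 1. First occurrence in the window: #2 on Jan 10, 2028 (1×15 = 15 days in).
Sep 28, 2028 is 277 days after the start; 277 ÷ 15 = 18 remainder 7. Last occurrence in the window: #19 on Sep 21, 2028.
Occurrences #2 through #19: 18 in total.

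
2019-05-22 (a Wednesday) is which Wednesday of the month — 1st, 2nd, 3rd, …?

Day 22 falls in week ⌈22/7⌉ of the month.
Days 1–7 hold the 1st Wednesday, 8–14 the 2nd, 15–21 the 3rd, 22–28 the 4th, 29–31 the 5th.
22 is in the range for the 4th.

4th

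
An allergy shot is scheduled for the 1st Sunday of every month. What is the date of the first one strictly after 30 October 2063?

October 2063 starts on a Monday, so its 1st Sunday is 7 October 2063 (6 days in).
That is not after 30 October 2063, so look at November 2063.
November 2063 starts on a Thursday, so its 1st Sunday is 4 November 2063 (3 days in).

4 November 2063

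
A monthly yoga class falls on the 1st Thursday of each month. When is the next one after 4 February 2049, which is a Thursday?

4 March 2049

February 2049 starts on a Monday, so its 1st Thursday is 4 February 2049 (3 days in).
That is not after 4 February 2049, so look at March 2049.
March 2049 starts on a Monday, so its 1st Thursday is 4 March 2049 (3 days in).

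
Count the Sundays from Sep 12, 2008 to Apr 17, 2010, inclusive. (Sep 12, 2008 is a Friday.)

Sep 12, 2008 is a Friday; the first Sunday on or after it is Sep 14, 2008 (2 days later).
From Sep 14, 2008 to Apr 17, 2010: 108 + 365 + 107 = 580 days (rest of 2008, 2009, to Apr 17, 2010 in 2010).
580 ÷ 7 = 82 full weeks with remainder 6, so 82 more Sundays after the first → 83.

83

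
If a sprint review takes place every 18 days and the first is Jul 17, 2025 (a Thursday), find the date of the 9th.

The 9th occurrence is 8 intervals after the first: 8 × 18 = 144 days after Jul 17, 2025.
Jul has 31 days — 14 days to the end of Jul leaves 130.
Aug has 31 days (99 left).
Sep has 30 days (69 left).
Oct has 31 days (38 left).
Nov has 30 days (8 left).
8 days into Dec → Dec 8, 2025.

Dec 8, 2025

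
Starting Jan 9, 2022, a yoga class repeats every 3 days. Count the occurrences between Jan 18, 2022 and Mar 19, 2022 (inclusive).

Occurrences land 3·i days after Jan 9, 2022 for i = 0, 1, 2, …
Jan 18, 2022 is 9 days after the start; 9 ÷ 3 = 3 remainder 0. First occurrence in the window: #4 on Jan 18, 2022 (3×3 = 9 days in).
Mar 19, 2022 is 69 days after the start; 69 ÷ 3 = 23 remainder 0. Last occurrence in the window: #24 on Mar 19, 2022.
Occurrences #4 through #24: 21 in total.

21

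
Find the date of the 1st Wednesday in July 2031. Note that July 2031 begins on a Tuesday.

July 2031 begins on a Tuesday, so the first Wednesday is July 2 (1 day later).

2 July 2031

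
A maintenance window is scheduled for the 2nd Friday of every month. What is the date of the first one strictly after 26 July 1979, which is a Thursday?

July 1979 starts on a Sunday; its first Friday is the 6th, so the 2nd Friday is the 13th — 13 July 1979.
That is not after 26 July 1979, so look at August 1979.
August 1979 starts on a Wednesday; its first Friday is the 3rd, so the 2nd Friday is the 10th — 10 August 1979.

10 August 1979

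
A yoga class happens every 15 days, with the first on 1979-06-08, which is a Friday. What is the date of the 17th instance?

1980-02-03

The 17th occurrence is 16 intervals after the first: 16 × 15 = 240 days after 1979-06-08.
June has 30 days — 22 days to the end of June leaves 218.
July has 31 days (187 left).
August has 31 days (156 left).
September has 30 days (126 left).
October has 31 days (95 left).
November has 30 days (65 left).
December has 31 days (34 left).
January has 31 days (3 left).
3 days into February → 1980-02-03.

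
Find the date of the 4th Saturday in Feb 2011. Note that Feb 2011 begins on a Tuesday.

Feb 26, 2011

Feb 2011 begins on a Tuesday, so the first Saturday is Feb 5 (4 days later).
The 4th Saturday is 3 weeks later: 5 + 21 = 26.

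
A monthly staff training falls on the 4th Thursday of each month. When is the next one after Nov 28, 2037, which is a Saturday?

Dec 24, 2037

Nov 2037 starts on a Sunday; its first Thursday is the 5th, so the 4th Thursday is the 26th — Nov 26, 2037.
That is not after Nov 28, 2037, so look at Dec 2037.
Dec 2037 starts on a Tuesday; its first Thursday is the 3rd, so the 4th Thursday is the 24th — Dec 24, 2037.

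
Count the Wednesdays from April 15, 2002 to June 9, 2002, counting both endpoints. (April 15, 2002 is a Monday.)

8

April 15, 2002 is a Monday; the first Wednesday on or after it is April 17, 2002 (2 days later).
From April 17, 2002 to June 9, 2002: 13 + 31 + 9 = 53 days (rest of April, May, June).
53 ÷ 7 = 7 full weeks with remainder 4, so 7 more Wednesdays after the first → 8.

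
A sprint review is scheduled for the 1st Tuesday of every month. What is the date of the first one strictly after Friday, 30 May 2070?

May 2070 starts on a Thursday, so its 1st Tuesday is 6 May 2070 (5 days in).
That is not after 30 May 2070, so look at June 2070.
June 2070 starts on a Sunday, so its 1st Tuesday is 3 June 2070 (2 days in).

3 June 2070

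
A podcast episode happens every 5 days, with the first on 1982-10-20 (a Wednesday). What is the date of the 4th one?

1982-11-04

The 4th occurrence is 3 intervals after the first: 3 × 5 = 15 days after 1982-10-20.
October has 31 days — 11 days to the end of October leaves 4.
4 days into November → 1982-11-04.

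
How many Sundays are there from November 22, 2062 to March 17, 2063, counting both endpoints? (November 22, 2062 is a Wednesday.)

November 22, 2062 is a Wednesday; the first Sunday on or after it is November 26, 2062 (4 days later).
From November 26, 2062 to March 17, 2063: 4 + 31 + 31 + 28 + 17 = 111 days (rest of November, December, January, February, March).
111 ÷ 7 = 15 full weeks with remainder 6, so 15 more Sundays after the first → 16.

16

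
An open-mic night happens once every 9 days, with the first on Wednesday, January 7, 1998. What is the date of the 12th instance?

The 12th occurrence is 11 intervals after the first: 11 × 9 = 99 days after January 7, 1998.
January has 31 days — 24 days to the end of January leaves 75.
February has 28 days (47 left).
March has 31 days (16 left).
16 days into April → April 16, 1998.

April 16, 1998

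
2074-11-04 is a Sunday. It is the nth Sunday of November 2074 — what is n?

1st

Day 4 falls in week ⌈4/7⌉ of the month.
Days 1–7 hold the 1st Sunday, 8–14 the 2nd, 15–21 the 3rd, 22–28 the 4th, 29–31 the 5th.
4 is in the range for the 1st.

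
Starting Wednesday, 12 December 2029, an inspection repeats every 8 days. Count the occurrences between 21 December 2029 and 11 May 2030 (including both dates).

17

Occurrences land 8·i days after 12 December 2029 for i = 0, 1, 2, …
21 December 2029 is 9 days after the start; 9 ÷ 8 = 1 remainder 1; since the remainder is 1, round up to i = 2. First occurrence in the window: #3 on 28 December 2029 (2×8 = 16 days in).
11 May 2030 is 150 days after the start; 150 ÷ 8 = 18 remainder 6. Last occurrence in the window: #19 on 5 May 2030.
Occurrences #3 through #19: 17 in total.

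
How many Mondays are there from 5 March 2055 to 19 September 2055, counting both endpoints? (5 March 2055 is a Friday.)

28

5 March 2055 is a Friday; the first Monday on or after it is 8 March 2055 (3 days later).
From 8 March 2055 to 19 September 2055: 23 + 30 + 31 + 30 + 31 + 31 + 19 = 195 days (rest of March, April, May, June, July, August, September).
195 ÷ 7 = 27 full weeks with remainder 6, so 27 more Mondays after the first → 28.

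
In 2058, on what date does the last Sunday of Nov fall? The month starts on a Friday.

Nov 2058 begins on a Friday, so the first Sunday is Nov 3 (2 days later).
Nov 2058 has 30 days. Adding weeks: 3, 10, 17, 24 — the last one ≤ 30 is the 24th.

Nov 24, 2058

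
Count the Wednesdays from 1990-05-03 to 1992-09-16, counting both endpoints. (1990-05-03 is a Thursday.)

1990-05-03 is a Thursday; the first Wednesday on or after it is 1990-05-09 (6 days later).
From 1990-05-09 to 1992-09-16: 236 + 365 + 260 = 861 days (rest of 1990, 1991, to 1992-09-16 in 1992).
861 ÷ 7 = 123 full weeks with remainder 0, so 123 more Wednesdays after the first → 124.

124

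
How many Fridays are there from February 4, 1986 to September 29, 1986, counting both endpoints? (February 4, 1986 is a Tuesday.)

February 4, 1986 is a Tuesday; the first Friday on or after it is February 7, 1986 (3 days later).
From February 7, 1986 to September 29, 1986: 21 + 31 + 30 + 31 + 30 + 31 + 31 + 29 = 234 days (rest of February, March, April, May, June, July, August, September).
234 ÷ 7 = 33 full weeks with remainder 3, so 33 more Fridays after the first → 34.

34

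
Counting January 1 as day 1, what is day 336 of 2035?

Jan has 31 days (336 − 31 = 305 remain).
Feb has 28 days (305 − 28 = 277 remain).
Mar has 31 days (277 − 31 = 246 remain).
Apr has 30 days (246 − 30 = 216 remain).
May has 31 days (216 − 31 = 185 remain).
Jun has 30 days (185 − 30 = 155 remain).
Jul has 31 days (155 − 31 = 124 remain).
Aug has 31 days (124 − 31 = 93 remain).
Sep has 30 days (93 − 30 = 63 remain).
Oct has 31 days (63 − 31 = 32 remain).
Nov has 30 days (32 − 30 = 2 remain).
2 into Dec → Dec 2.

Dec 2, 2035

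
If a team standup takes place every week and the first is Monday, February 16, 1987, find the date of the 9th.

April 13, 1987

The 9th occurrence is 8 intervals after the first: 8 × 7 = 56 days after February 16, 1987.
February has 28 days — 12 days to the end of February leaves 44.
March has 31 days (13 left).
13 days into April → April 13, 1987.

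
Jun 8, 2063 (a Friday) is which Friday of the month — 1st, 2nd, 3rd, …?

Day 8 falls in week ⌈8/7⌉ of the month.
Days 1–7 hold the 1st Friday, 8–14 the 2nd, 15–21 the 3rd, 22–28 the 4th, 29–31 the 5th.
8 is in the range for the 2nd.

2nd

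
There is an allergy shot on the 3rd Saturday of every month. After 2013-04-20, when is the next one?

April 2013 starts on a Monday; its first Saturday is the 6th, so the 3rd Saturday is the 20th — 2013-04-20.
That is not after 2013-04-20, so look at May 2013.
May 2013 starts on a Wednesday; its first Saturday is the 4th, so the 3rd Saturday is the 18th — 2013-05-18.

2013-05-18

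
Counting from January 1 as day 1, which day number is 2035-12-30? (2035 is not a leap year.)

364

Days in months before December: 31 + 28 + 31 + 30 + 31 + 30 + 31 + 31 + 30 + 31 + 30 = 334.
Plus 30 days into December → day 364.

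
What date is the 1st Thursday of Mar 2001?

Mar 1, 2001

Mar 2001 begins on a Thursday, so the first Thursday is Mar 1.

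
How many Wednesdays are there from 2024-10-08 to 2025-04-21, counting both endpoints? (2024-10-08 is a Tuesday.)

28

2024-10-08 is a Tuesday; the first Wednesday on or after it is 2024-10-09 (1 day later).
From 2024-10-09 to 2025-04-21: 22 + 30 + 31 + 31 + 28 + 31 + 21 = 194 days (rest of October, November, December, January, February, March, April).
194 ÷ 7 = 27 full weeks with remainder 5, so 27 more Wednesdays after the first → 28.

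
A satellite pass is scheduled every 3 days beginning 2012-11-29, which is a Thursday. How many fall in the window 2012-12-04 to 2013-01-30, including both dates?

Occurrences land 3·i days after 2012-11-29 for i = 0, 1, 2, …
2012-12-04 is 5 days after the start; 5 ÷ 3 = 1 remainder 2; since the remainder is 2, round up to i = 2. First occurrence in the window: #3 on 2012-12-05 (2×3 = 6 days in).
2013-01-30 is 62 days after the start; 62 ÷ 3 = 20 remainder 2. Last occurrence in the window: #21 on 2013-01-28.
Occurrences #3 through #21: 19 in total.

19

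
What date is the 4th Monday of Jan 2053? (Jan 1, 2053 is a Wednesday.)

Jan 2053 begins on a Wednesday, so the first Monday is Jan 6 (5 days later).
The 4th Monday is 3 weeks later: 6 + 21 = 27.

Jan 27, 2053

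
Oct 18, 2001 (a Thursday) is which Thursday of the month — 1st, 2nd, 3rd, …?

Day 18 falls in week ⌈18/7⌉ of the month.
Days 1–7 hold the 1st Thursday, 8–14 the 2nd, 15–21 the 3rd, 22–28 the 4th, 29–31 the 5th.
18 is in the range for the 3rd.

3rd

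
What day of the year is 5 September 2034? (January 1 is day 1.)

248

Days in months before September: 31 + 28 + 31 + 30 + 31 + 30 + 31 + 31 = 243.
Plus 5 days into September → day 248.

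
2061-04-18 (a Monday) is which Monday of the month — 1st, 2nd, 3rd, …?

3rd

Day 18 falls in week ⌈18/7⌉ of the month.
Days 1–7 hold the 1st Monday, 8–14 the 2nd, 15–21 the 3rd, 22–28 the 4th, 29–31 the 5th.
18 is in the range for the 3rd.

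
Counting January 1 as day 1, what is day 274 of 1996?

Jan has 31 days (274 − 31 = 243 remain).
Feb has 29 days (243 − 29 = 214 remain).
Mar has 31 days (214 − 31 = 183 remain).
Apr has 30 days (183 − 30 = 153 remain).
May has 31 days (153 − 31 = 122 remain).
Jun has 30 days (122 − 30 = 92 remain).
Jul has 31 days (92 − 31 = 61 remain).
Aug has 31 days (61 − 31 = 30 remain).
30 into Sep → Sep 30.

Sep 30, 1996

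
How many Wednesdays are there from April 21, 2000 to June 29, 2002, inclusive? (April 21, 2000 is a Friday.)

April 21, 2000 is a Friday; the first Wednesday on or after it is April 26, 2000 (5 days later).
From April 26, 2000 to June 29, 2002: 249 + 365 + 180 = 794 days (rest of 2000, 2001, to June 29, 2002 in 2002).
794 ÷ 7 = 113 full weeks with remainder 3, so 113 more Wednesdays after the first → 114.

114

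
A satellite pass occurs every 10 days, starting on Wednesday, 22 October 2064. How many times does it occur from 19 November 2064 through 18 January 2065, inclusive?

6

Occurrences land 10·i days after 22 October 2064 for i = 0, 1, 2, …
19 November 2064 is 28 days after the start; 28 ÷ 10 = 2 remainder 8; since the remainder is 8, round up to i = 3. First occurrence in the window: #4 on 21 November 2064 (3×10 = 30 days in).
18 January 2065 is 88 days after the start; 88 ÷ 10 = 8 remainder 8. Last occurrence in the window: #9 on 10 January 2065.
Occurrences #4 through #9: 6 in total.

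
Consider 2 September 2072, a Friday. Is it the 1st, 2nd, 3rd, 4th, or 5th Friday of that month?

1st

Day 2 falls in week ⌈2/7⌉ of the month.
Days 1–7 hold the 1st Friday, 8–14 the 2nd, 15–21 the 3rd, 22–28 the 4th, 29–31 the 5th.
2 is in the range for the 1st.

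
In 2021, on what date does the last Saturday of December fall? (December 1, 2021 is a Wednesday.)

December 2021 begins on a Wednesday, so the first Saturday is December 4 (3 days later).
December 2021 has 31 days. Adding weeks: 4, 11, 18, 25 — the last one ≤ 31 is the 25th.

December 25, 2021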